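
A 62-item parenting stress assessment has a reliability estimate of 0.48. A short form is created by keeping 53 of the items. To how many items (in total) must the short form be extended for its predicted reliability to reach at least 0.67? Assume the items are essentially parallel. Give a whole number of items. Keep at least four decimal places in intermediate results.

137

Short-form reliability: n = 53/62 = 0.8548; r_53 = n·r/(1+(n−1)r) ≈ 0.4410
Length factor from the short form to reach 0.67: n' = 0.67(1 − 0.4410) / [0.4410(1 − 0.67)] ≈ 2.5736
Total items = 2.5736 × 53 = 136.40, rounded up to 137.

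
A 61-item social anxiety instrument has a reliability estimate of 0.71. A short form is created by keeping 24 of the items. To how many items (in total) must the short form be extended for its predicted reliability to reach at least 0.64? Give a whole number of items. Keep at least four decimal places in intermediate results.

45

First, r for the 24-item form: n = 24/61 = 0.3934, so r_24 = 0.3934·0.71/(1 + (0.3934 − 1)·0.71) = 0.4906
Then solve for n' with r_old = 0.4906, r_target = 0.64: n' = 0.64(1 − 0.4906)/[0.4906(1 − 0.64)] = 1.8459
Items = 1.8459 × 24 ≈ 44.30 → 45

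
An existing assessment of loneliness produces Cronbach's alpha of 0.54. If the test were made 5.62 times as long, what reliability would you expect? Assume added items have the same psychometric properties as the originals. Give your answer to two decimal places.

0.87

By Spearman-Brown, r_new = n r / (1 + (n − 1) r).
r_new = (5.62 × 0.54) / (1 + (5.62 − 1) × 0.54)
r_new = 3.0348 / 3.4948 ≈ 0.8684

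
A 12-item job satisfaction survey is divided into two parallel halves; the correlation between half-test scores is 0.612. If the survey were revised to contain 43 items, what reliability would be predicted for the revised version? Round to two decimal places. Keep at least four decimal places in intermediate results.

Full-test reliability from the split-half r: r_full = 2(0.612)/(1 + 0.612) = 0.7593
Length factor from 12 to 43 items: n = 43/12 = 3.5833
r_new = n·r_full / (1 + (n − 1)·r_full) = 2.7208 / 2.9615 ≈ 0.9187

0.92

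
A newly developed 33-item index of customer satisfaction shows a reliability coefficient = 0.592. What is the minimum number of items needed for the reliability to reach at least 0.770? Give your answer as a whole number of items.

77

Rearranging the Spearman-Brown formula for n,
n = r_target (1 − r_old) / [ r_old (1 − r_target) ]
n = 0.770 × (1 − 0.592) / [ 0.592 × (1 − 0.770) ]
n = 0.314160 / 0.136160 ≈ 2.3073
2.3073 × 33 = 76.14 → 77 items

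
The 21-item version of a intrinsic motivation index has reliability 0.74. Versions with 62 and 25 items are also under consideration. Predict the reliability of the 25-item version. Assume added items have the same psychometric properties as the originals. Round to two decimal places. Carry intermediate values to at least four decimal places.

Only the ratio of lengths matters: n = 25/21 = 1.1905
r_{25} = n·r / (1 + (n − 1)·r) = 0.8810 / 1.1410 ≈ 0.7721

0.77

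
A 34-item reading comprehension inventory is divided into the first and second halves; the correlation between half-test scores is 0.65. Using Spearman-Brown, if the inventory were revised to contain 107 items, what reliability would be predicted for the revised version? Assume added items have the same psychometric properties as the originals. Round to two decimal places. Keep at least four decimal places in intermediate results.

Spearman-Brown correction (n = 2): r_full = 2·0.65/(1 + 0.65) = 0.7879
Then adjust to 107 items: n = 107/34 = 3.1471
r_new = n·r_full / (1 + (n − 1)·r_full) = 2.4796 / 2.6917 ≈ 0.9212

0.92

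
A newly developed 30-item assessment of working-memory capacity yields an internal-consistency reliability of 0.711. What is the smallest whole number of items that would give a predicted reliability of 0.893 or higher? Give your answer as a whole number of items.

Spearman-Brown solved for the length factor n:
n = r*(1 − r) / [ r (1 − r*) ]
n = 0.893 × (1 − 0.711) / [ 0.711 × (1 − 0.893) ]
  = 0.258077 / 0.076077 = 3.3923
So the test needs 3.3923 × 30 ≈ 101.77 items; rounding up, 102.

102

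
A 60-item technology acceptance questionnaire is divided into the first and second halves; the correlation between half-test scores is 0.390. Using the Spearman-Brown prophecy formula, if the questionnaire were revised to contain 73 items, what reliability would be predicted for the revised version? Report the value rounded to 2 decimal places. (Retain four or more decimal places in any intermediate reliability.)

Spearman-Brown correction (n = 2): r_full = 2·0.390/(1 + 0.390) = 0.5612
Then adjust to 73 items: n = 73/60 = 1.2167
r_new = n·r_full / (1 + (n − 1)·r_full) = 0.6828 / 1.1216 ≈ 0.6088

0.61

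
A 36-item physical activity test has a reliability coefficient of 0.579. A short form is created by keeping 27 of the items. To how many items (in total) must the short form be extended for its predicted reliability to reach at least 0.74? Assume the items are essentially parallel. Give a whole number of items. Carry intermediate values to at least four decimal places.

75

Short-form reliability: n = 27/36 = 0.7500; r_27 = n·r/(1+(n−1)r) ≈ 0.5077
Length factor from the short form to reach 0.74: n' = 0.74(1 − 0.5077) / [0.5077(1 − 0.74)] ≈ 2.7598
Total items = 2.7598 × 27 = 74.51, rounded up to 75.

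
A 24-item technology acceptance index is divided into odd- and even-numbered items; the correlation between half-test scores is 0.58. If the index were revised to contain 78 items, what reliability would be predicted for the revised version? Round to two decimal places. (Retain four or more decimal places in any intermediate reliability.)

0.90

Full-test reliability from the split-half r: r_full = 2(0.58)/(1 + 0.58) = 0.7342
Length factor from 24 to 78 items: n = 78/24 = 3.2500
r_new = n·r_full / (1 + (n − 1)·r_full) = 2.3861 / 2.6519 ≈ 0.8998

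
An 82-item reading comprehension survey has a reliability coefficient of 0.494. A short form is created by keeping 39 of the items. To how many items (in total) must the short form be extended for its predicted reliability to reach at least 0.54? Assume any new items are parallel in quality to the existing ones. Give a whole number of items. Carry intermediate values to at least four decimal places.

99

Short-form reliability: n = 39/82 = 0.4756; r_39 = n·r/(1+(n−1)r) ≈ 0.3171
Then solve for n' with r_old = 0.3171, r_target = 0.54: n' = 0.54(1 − 0.3171)/[0.3171(1 − 0.54)] = 2.5281
Items = 2.5281 × 39 ≈ 98.60 → 99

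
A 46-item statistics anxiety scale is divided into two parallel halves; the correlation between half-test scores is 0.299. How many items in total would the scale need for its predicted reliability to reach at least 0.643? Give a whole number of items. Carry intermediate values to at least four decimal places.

98

Corrected full-test reliability: r_full = 2 × 0.299 / (1 + 0.299) ≈ 0.4604
Solve Spearman-Brown for n: n = 0.643(1 − 0.4604) / [0.4604(1 − 0.643)] = 2.1110
Required items = 2.1110 × 46 = 97.11, so 98 items.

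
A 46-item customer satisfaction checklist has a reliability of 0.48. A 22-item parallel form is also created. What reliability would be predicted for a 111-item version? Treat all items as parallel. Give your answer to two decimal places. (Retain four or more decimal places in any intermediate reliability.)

Only the ratio of lengths matters: n = 111/46 = 2.4130
r_{111} = n·r / (1 + (n − 1)·r) = 1.1582 / 1.6782 ≈ 0.6901

0.69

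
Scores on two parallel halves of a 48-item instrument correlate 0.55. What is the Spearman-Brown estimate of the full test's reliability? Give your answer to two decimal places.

0.71

Apply the Spearman-Brown correction with n = 2:
r_full = 2r_hh / (1 + r_hh) = 2 × 0.55 / (1 + 0.55)
       = 1.1000 / 1.5500 = 0.7097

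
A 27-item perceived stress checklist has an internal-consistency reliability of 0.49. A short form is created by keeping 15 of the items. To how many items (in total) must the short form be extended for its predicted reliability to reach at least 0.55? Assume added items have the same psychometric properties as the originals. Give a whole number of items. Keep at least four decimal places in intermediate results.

First, r for the 15-item form: n = 15/27 = 0.5556, so r_15 = 0.5556·0.49/(1 + (0.5556 − 1)·0.49) = 0.3480
Then solve for n' with r_old = 0.3480, r_target = 0.55: n' = 0.55(1 − 0.3480)/[0.3480(1 − 0.55)] = 2.2899
Total items = 2.2899 × 15 = 34.35, rounded up to 35.

35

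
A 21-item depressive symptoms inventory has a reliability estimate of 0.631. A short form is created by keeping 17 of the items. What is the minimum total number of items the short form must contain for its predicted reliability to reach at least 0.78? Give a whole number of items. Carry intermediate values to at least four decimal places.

44

First, r for the 17-item form: n = 17/21 = 0.8095, so r_17 = 0.8095·0.631/(1 + (0.8095 − 1)·0.631) = 0.5806
Length factor from the short form to reach 0.78: n' = 0.78(1 − 0.5806) / [0.5806(1 − 0.78)] ≈ 2.5611
Items = 2.5611 × 17 ≈ 43.54 → 44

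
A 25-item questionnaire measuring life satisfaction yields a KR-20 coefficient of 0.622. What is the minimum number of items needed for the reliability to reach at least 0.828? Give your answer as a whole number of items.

74

Spearman-Brown solved for the length factor n:
n = r_target (1 − r_old) / [ r_old (1 − r_target) ]
n = 0.828 × (1 − 0.622) / [ 0.622 × (1 − 0.828) ]
n = 0.312984 / 0.106984 ≈ 2.9255
So the test needs 2.9255 × 25 ≈ 73.14 items; rounding up, 74.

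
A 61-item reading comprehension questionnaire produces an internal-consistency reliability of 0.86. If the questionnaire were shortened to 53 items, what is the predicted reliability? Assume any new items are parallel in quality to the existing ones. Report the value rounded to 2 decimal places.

0.84

n = 53/61 = 0.8689
By Spearman-Brown, r_new = n r / (1 + (n − 1) r).
r_new = (0.8689 × 0.86) / (1 + (0.8689 − 1) × 0.86)
     = 0.7473 / 0.8873 = 0.8422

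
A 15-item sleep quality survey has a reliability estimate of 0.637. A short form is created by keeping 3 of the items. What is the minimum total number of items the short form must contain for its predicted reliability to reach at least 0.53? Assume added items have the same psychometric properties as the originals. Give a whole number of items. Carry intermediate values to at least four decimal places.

10

First, r for the 3-item form: n = 3/15 = 0.2000, so r_3 = 0.2000·0.637/(1 + (0.2000 − 1)·0.637) = 0.2598
Then solve for n' with r_old = 0.2598, r_target = 0.53: n' = 0.53(1 − 0.2598)/[0.2598(1 − 0.53)] = 3.2128
Total items = 3.2128 × 3 = 9.64, rounded up to 10.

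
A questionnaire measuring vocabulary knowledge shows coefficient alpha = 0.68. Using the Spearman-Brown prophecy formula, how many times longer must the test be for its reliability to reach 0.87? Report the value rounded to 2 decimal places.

Invert Spearman-Brown to solve for n:
n = r*(1 − r) / [ r (1 − r*) ]
n = 0.87(1 − 0.68) / [0.68(1 − 0.87)]
  = 0.2784 / 0.0884 = 3.1493

3.15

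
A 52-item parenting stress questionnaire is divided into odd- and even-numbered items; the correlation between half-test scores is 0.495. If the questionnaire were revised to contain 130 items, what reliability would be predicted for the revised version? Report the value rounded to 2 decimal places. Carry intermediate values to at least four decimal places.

0.83

First correct the split-half correlation to full-test reliability: r_full = 2 × 0.495 / (1 + 0.495) ≈ 0.6622
Then adjust to 130 items: n = 130/52 = 2.5000
r_new = n·r_full / (1 + (n − 1)·r_full) = 1.6555 / 1.9933 ≈ 0.8305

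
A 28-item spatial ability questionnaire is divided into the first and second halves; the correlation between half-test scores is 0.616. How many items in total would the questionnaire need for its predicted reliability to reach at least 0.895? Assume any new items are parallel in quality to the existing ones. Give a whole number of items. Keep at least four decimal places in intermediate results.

Corrected full-test reliability: r_full = 2 × 0.616 / (1 + 0.616) ≈ 0.7624
Solve Spearman-Brown for n: n = 0.895(1 − 0.7624) / [0.7624(1 − 0.895)] = 2.6564
Required items = 2.6564 × 28 = 74.38, so 75 items.

75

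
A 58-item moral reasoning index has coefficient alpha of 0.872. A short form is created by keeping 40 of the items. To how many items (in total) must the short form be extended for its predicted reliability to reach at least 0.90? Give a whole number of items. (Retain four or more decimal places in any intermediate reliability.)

77

Short-form reliability: n = 40/58 = 0.6897; r_40 = n·r/(1+(n−1)r) ≈ 0.8245
Length factor from the short form to reach 0.90: n' = 0.90(1 − 0.8245) / [0.8245(1 − 0.90)] ≈ 1.9157
Items = 1.9157 × 40 ≈ 76.63 → 77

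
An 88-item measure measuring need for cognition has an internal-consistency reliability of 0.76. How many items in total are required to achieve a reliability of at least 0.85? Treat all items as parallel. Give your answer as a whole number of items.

158

Spearman-Brown solved for the length factor n:
n = r_target (1 − r_old) / [ r_old (1 − r_target) ]
n = 0.85(1 − 0.76) / [0.76(1 − 0.85)]
  = 0.2040 / 0.1140 = 1.7895
Items needed = n × 88 = 1.7895 × 88 ≈ 157.48 → round up to 158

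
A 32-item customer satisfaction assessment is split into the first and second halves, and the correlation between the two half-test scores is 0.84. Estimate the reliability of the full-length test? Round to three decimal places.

r_full = 2r_hh / (1 + r_hh) = 2 × 0.84 / (1 + 0.84)
r_full = 1.6800 / 1.8400 ≈ 0.9130

0.913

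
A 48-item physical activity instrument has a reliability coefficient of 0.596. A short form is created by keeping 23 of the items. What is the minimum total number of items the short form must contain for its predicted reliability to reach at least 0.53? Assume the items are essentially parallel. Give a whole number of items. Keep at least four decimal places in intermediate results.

37

Short-form reliability: n = 23/48 = 0.4792; r_23 = n·r/(1+(n−1)r) ≈ 0.4142
Then solve for n' with r_old = 0.4142, r_target = 0.53: n' = 0.53(1 − 0.4142)/[0.4142(1 − 0.53)] = 1.5948
Total items = 1.5948 × 23 = 36.68, rounded up to 37.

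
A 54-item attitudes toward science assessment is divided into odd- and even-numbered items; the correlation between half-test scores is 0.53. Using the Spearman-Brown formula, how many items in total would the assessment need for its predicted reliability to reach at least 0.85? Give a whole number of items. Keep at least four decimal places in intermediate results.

136

Corrected full-test reliability: r_full = 2 × 0.53 / (1 + 0.53) ≈ 0.6928
Solve Spearman-Brown for n: n = 0.85(1 − 0.6928) / [0.6928(1 − 0.85)] = 2.5127
Items = 2.5127 × 54 ≈ 135.69 → 136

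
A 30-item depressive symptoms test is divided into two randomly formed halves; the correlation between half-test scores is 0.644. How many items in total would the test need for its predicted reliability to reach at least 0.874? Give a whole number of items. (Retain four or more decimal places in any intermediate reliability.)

r_full = 2(0.644)/(1 + 0.644) = 0.7835
Solve Spearman-Brown for n: n = 0.874(1 − 0.7835) / [0.7835(1 − 0.874)] = 1.9167
Items = 1.9167 × 30 ≈ 57.50 → 58

58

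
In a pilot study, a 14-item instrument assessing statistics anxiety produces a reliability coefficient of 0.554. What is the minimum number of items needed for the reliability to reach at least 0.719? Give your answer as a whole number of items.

29

Rearranging the Spearman-Brown formula for n,
n = r_target (1 − r_old) / [ r_old (1 − r_target) ]
n = 0.719 × (1 − 0.554) / [ 0.554 × (1 − 0.719) ]
n = 0.320674 / 0.155674 ≈ 2.0599
Items needed = n × 14 = 2.0599 × 14 ≈ 28.84 → round up to 29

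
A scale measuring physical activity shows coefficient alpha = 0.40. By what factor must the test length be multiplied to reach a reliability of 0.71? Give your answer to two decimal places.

Spearman-Brown solved for the length factor n:
n = r*(1 − r) / [ r (1 − r*) ]
n = 0.71(1 − 0.40) / [0.40(1 − 0.71)]
n = 0.4260 / 0.1160 ≈ 3.6724

3.67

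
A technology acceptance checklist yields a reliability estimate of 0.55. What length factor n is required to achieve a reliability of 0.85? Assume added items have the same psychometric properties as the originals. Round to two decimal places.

4.64

Invert Spearman-Brown to solve for n:
n = r_target (1 − r_old) / [ r_old (1 − r_target) ]
n = 0.85(1 − 0.55) / [0.55(1 − 0.85)]
n = 0.3825 / 0.0825 ≈ 4.6364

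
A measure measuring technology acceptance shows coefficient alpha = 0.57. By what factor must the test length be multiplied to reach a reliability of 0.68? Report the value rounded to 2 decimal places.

Invert Spearman-Brown to solve for n:
n = r_target (1 − r_old) / [ r_old (1 − r_target) ]
n = [0.68 × 0.43] / [0.57 × 0.32]
  = 0.2924 / 0.1824 = 1.6031

1.60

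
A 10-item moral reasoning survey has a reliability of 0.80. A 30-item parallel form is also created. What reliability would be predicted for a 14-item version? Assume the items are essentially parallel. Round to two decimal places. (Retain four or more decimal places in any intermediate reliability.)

The 30-item form is not needed; work directly from the 10-item form with n = 14/10 = 1.4000.
r_{14} = n·r / (1 + (n − 1)·r) = 1.1200 / 1.3200 ≈ 0.8485

0.85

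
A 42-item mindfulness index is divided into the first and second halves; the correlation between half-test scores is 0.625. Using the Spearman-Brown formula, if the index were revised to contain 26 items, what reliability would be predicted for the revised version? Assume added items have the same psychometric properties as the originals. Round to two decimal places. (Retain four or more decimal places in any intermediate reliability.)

0.67

First correct the split-half correlation to full-test reliability: r_full = 2 × 0.625 / (1 + 0.625) ≈ 0.7692
Length factor from 42 to 26 items: n = 26/42 = 0.6190
r_new = n·r_full / (1 + (n − 1)·r_full) = 0.4761 / 0.7069 ≈ 0.6735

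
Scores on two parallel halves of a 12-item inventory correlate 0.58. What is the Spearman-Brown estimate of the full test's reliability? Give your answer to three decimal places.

0.734

The full test is twice the length of either half (n = 2).
r_full = 2r_hh / (1 + r_hh) = 2 × 0.58 / (1 + 0.58)
       = 1.1600 / 1.5800 = 0.7342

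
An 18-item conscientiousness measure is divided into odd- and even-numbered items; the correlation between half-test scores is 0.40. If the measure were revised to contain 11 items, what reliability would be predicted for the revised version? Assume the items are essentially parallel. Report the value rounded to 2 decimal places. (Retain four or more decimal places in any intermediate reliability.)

Spearman-Brown correction (n = 2): r_full = 2·0.40/(1 + 0.40) = 0.5714
Then adjust to 11 items: n = 11/18 = 0.6111
r_new = n·r_full / (1 + (n − 1)·r_full) = 0.3492 / 0.7778 ≈ 0.4490

0.45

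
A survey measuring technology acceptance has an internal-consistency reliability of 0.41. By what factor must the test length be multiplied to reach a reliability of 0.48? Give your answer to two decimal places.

1.33

Rearranging the Spearman-Brown formula for n,
n = r_target (1 − r_old) / [ r_old (1 − r_target) ]
n = 0.48 × (1 − 0.41) / [ 0.41 × (1 − 0.48) ]
  = 0.2832 / 0.2132 = 1.3283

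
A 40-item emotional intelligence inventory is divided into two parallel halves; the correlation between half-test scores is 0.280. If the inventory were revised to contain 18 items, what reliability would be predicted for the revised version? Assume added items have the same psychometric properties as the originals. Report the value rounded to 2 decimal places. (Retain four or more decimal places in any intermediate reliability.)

0.26

Full-test reliability from the split-half r: r_full = 2(0.280)/(1 + 0.280) = 0.4375
Length factor from 40 to 18 items: n = 18/40 = 0.4500
r_new = n·r_full / (1 + (n − 1)·r_full) = 0.1969 / 0.7594 ≈ 0.2593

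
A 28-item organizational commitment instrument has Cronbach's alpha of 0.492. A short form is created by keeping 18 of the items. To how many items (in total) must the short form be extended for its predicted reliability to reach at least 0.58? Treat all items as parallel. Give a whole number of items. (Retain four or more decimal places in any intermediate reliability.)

40

First, r for the 18-item form: n = 18/28 = 0.6429, so r_18 = 0.6429·0.492/(1 + (0.6429 − 1)·0.492) = 0.3837
Then solve for n' with r_old = 0.3837, r_target = 0.58: n' = 0.58(1 − 0.3837)/[0.3837(1 − 0.58)] = 2.2181
Items = 2.2181 × 18 ≈ 39.93 → 40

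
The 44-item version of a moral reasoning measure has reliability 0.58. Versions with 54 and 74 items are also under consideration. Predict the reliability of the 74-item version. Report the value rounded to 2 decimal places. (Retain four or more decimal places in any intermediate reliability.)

Only the ratio of lengths matters: n = 74/44 = 1.6818
r_{74} = n·r / (1 + (n − 1)·r) = 0.9754 / 1.3954 ≈ 0.6990

0.70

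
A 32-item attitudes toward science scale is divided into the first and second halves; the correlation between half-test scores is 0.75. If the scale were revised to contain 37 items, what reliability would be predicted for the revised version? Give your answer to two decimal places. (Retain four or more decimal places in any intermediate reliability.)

0.87

Spearman-Brown correction (n = 2): r_full = 2·0.75/(1 + 0.75) = 0.8571
Length factor from 32 to 37 items: n = 37/32 = 1.1562
r_new = n·r_full / (1 + (n − 1)·r_full) = 0.9910 / 1.1339 ≈ 0.8740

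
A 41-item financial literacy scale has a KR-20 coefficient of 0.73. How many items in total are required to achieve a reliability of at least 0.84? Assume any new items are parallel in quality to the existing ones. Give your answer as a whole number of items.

80

n = [0.84 × 0.27] / [0.73 × 0.16]
n = 0.2268 / 0.1168 ≈ 1.9418
Items needed = n × 41 = 1.9418 × 41 ≈ 79.61 → round up to 80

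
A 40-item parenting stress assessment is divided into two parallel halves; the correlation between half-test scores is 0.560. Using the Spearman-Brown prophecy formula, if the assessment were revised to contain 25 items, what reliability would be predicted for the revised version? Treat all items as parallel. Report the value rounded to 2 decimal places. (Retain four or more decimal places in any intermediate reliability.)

First correct the split-half correlation to full-test reliability: r_full = 2 × 0.560 / (1 + 0.560) ≈ 0.7179
Then adjust to 25 items: n = 25/40 = 0.6250
r_new = n·r_full / (1 + (n − 1)·r_full) = 0.4487 / 0.7308 ≈ 0.6140

0.61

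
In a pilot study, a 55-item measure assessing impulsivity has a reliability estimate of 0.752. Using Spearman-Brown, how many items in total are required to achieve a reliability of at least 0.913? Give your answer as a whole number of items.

191

Invert Spearman-Brown to solve for n:
n = r*(1 − r) / [ r (1 − r*) ]
n = 0.913(1 − 0.752) / [0.752(1 − 0.913)]
n = 0.226424 / 0.065424 ≈ 3.4609
So the test needs 3.4609 × 55 ≈ 190.35 items; rounding up, 191.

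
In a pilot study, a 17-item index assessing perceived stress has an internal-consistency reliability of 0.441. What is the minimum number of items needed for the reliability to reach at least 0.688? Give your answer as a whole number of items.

48

n = 0.688 × (1 − 0.441) / [ 0.441 × (1 − 0.688) ]
  = 0.384592 / 0.137592 = 2.7952
Items needed = n × 17 = 2.7952 × 17 ≈ 47.52 → round up to 48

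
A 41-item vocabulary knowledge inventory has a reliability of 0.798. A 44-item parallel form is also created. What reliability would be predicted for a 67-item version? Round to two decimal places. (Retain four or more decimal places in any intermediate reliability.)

0.87

The 44-item form is not needed; work directly from the 41-item form with n = 67/41 = 1.6341.
r_{67} = n·r / (1 + (n − 1)·r) = 1.3040 / 1.5060 ≈ 0.8659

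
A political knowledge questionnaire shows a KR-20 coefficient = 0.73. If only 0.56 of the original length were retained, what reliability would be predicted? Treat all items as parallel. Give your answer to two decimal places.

Spearman-Brown: r_new = n·r / (1 + (n − 1)·r)
r_new = 0.56·0.73 / [1 + (0.56 − 1)·0.73]
     = 0.4088 / 0.6788 = 0.6022

0.60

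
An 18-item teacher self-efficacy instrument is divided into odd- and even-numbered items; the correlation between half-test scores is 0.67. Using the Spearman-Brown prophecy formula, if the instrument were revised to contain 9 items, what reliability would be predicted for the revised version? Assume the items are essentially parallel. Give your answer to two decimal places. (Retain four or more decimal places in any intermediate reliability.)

First correct the split-half correlation to full-test reliability: r_full = 2 × 0.67 / (1 + 0.67) ≈ 0.8024
Then adjust to 9 items: n = 9/18 = 0.5000
r_new = n·r_full / (1 + (n − 1)·r_full) = 0.4012 / 0.5988 ≈ 0.6700

0.67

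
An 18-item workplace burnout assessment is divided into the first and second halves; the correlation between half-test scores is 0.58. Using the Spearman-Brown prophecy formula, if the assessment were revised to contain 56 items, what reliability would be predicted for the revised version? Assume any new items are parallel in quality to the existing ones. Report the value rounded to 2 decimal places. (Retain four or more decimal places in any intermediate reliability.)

0.90

First correct the split-half correlation to full-test reliability: r_full = 2 × 0.58 / (1 + 0.58) ≈ 0.7342
Then adjust to 56 items: n = 56/18 = 3.1111
r_new = n·r_full / (1 + (n − 1)·r_full) = 2.2842 / 2.5500 ≈ 0.8958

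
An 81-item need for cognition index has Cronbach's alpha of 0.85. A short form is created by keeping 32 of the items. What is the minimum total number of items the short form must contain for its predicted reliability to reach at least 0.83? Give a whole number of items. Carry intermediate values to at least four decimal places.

70

Short-form reliability: n = 32/81 = 0.3951; r_32 = n·r/(1+(n−1)r) ≈ 0.6913
Length factor from the short form to reach 0.83: n' = 0.83(1 − 0.6913) / [0.6913(1 − 0.83)] ≈ 2.1802
Items = 2.1802 × 32 ≈ 69.77 → 70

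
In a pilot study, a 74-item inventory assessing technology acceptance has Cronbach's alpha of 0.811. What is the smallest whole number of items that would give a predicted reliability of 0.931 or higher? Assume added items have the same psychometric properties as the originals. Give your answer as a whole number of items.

233

Invert Spearman-Brown to solve for n:
n = r*(1 − r) / [ r (1 − r*) ]
n = 0.931(1 − 0.811) / [0.811(1 − 0.931)]
n = 0.175959 / 0.055959 ≈ 3.1444
So the test needs 3.1444 × 74 ≈ 232.69 items; rounding up, 233.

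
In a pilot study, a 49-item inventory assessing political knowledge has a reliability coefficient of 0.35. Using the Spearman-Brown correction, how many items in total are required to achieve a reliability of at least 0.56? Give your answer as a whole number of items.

Spearman-Brown solved for the length factor n:
n = r_target (1 − r_old) / [ r_old (1 − r_target) ]
n = 0.56(1 − 0.35) / [0.35(1 − 0.56)]
  = 0.3640 / 0.1540 = 2.3636
Items needed = n × 49 = 2.3636 × 49 ≈ 115.82 → round up to 116

116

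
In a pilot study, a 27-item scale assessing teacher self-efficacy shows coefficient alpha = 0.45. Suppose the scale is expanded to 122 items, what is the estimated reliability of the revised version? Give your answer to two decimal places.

n = 122/27 = 4.5185
Spearman-Brown: r_new = n·r / (1 + (n − 1)·r)
r_new = (4.5185 × 0.45) / (1 + (4.5185 − 1) × 0.45)
r_new = 2.0333 / 2.5833 ≈ 0.7871

0.79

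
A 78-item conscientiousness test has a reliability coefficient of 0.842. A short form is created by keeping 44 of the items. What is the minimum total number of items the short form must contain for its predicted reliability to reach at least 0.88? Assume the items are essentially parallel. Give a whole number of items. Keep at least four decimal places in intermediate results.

108

Short-form reliability: n = 44/78 = 0.5641; r_44 = n·r/(1+(n−1)r) ≈ 0.7504
Length factor from the short form to reach 0.88: n' = 0.88(1 − 0.7504) / [0.7504(1 − 0.88)] ≈ 2.4392
Items = 2.4392 × 44 ≈ 107.32 → 108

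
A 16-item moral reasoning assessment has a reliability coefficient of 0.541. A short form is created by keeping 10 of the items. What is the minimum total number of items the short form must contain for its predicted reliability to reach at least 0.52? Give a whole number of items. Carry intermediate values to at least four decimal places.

15

First, r for the 10-item form: n = 10/16 = 0.6250, so r_10 = 0.6250·0.541/(1 + (0.6250 − 1)·0.541) = 0.4242
Then solve for n' with r_old = 0.4242, r_target = 0.52: n' = 0.52(1 − 0.4242)/[0.4242(1 − 0.52)] = 1.4705
Items = 1.4705 × 10 ≈ 14.70 → 15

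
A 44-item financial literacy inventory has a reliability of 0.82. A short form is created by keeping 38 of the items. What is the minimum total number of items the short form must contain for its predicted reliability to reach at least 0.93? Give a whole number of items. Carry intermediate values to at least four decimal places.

129

First, r for the 38-item form: n = 38/44 = 0.8636, so r_38 = 0.8636·0.82/(1 + (0.8636 − 1)·0.82) = 0.7973
Length factor from the short form to reach 0.93: n' = 0.93(1 − 0.7973) / [0.7973(1 − 0.93)] ≈ 3.3777
Items = 3.3777 × 38 ≈ 128.35 → 129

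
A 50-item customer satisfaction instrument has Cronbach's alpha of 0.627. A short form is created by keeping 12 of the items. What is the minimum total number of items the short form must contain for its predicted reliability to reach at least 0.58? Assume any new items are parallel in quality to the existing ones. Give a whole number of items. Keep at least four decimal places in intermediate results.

First, r for the 12-item form: n = 12/50 = 0.2400, so r_12 = 0.2400·0.627/(1 + (0.2400 − 1)·0.627) = 0.2875
Then solve for n' with r_old = 0.2875, r_target = 0.58: n' = 0.58(1 − 0.2875)/[0.2875(1 − 0.58)] = 3.4224
Items = 3.4224 × 12 ≈ 41.07 → 42

42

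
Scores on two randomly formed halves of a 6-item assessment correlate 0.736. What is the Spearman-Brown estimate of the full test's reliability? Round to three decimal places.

0.848

r_full = 2(0.736) / (1 + 0.736)
       = 1.4720 / 1.7360 = 0.8479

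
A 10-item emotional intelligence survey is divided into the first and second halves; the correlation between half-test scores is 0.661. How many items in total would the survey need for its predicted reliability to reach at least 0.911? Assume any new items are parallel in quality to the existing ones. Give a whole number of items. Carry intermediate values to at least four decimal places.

Corrected full-test reliability: r_full = 2 × 0.661 / (1 + 0.661) ≈ 0.7959
Solve Spearman-Brown for n: n = 0.911(1 − 0.7959) / [0.7959(1 − 0.911)] = 2.6249
Required items = 2.6249 × 10 = 26.25, so 27 items.

27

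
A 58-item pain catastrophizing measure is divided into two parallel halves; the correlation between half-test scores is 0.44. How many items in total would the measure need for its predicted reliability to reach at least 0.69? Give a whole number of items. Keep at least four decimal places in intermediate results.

r_full = 2(0.44)/(1 + 0.44) = 0.6111
n = r_tgt(1 − r_full) / [r_full(1 − r_tgt)] = 0.69 × 0.3889 / (0.6111 × 0.31) ≈ 1.4165
Required items = 1.4165 × 58 = 82.16, so 83 items.

83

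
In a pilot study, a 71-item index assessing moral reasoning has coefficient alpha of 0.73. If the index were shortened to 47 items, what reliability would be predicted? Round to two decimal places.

Length ratio n = 47/71 = 0.662
r_new = 0.662·0.73 / [1 + (0.662 − 1)·0.73]
r_new = 0.4833 / 0.7533 ≈ 0.6416

0.64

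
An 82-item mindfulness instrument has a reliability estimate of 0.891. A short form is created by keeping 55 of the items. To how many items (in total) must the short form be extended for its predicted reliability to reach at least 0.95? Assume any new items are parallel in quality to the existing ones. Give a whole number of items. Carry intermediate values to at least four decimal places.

191

Short-form reliability: n = 55/82 = 0.6707; r_55 = n·r/(1+(n−1)r) ≈ 0.8457
Length factor from the short form to reach 0.95: n' = 0.95(1 − 0.8457) / [0.8457(1 − 0.95)] ≈ 3.4666
Total items = 3.4666 × 55 = 190.66, rounded up to 191.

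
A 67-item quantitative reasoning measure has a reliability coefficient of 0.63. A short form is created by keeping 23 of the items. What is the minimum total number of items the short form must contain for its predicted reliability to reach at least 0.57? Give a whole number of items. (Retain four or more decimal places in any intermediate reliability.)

53

First, r for the 23-item form: n = 23/67 = 0.3433, so r_23 = 0.3433·0.63/(1 + (0.3433 − 1)·0.63) = 0.3689
Then solve for n' with r_old = 0.3689, r_target = 0.57: n' = 0.57(1 − 0.3689)/[0.3689(1 − 0.57)] = 2.2678
Items = 2.2678 × 23 ≈ 52.16 → 53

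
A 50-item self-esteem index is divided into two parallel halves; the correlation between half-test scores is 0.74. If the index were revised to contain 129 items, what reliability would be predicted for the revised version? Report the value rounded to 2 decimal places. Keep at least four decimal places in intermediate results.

First correct the split-half correlation to full-test reliability: r_full = 2 × 0.74 / (1 + 0.74) ≈ 0.8506
Length factor from 50 to 129 items: n = 129/50 = 2.5800
r_new = n·r_full / (1 + (n − 1)·r_full) = 2.1945 / 2.3439 ≈ 0.9363

0.94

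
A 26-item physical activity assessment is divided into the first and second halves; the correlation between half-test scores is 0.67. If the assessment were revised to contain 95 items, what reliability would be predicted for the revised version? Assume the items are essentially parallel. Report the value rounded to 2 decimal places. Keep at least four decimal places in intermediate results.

0.94

First correct the split-half correlation to full-test reliability: r_full = 2 × 0.67 / (1 + 0.67) ≈ 0.8024
Then adjust to 95 items: n = 95/26 = 3.6538
r_new = n·r_full / (1 + (n − 1)·r_full) = 2.9318 / 3.1294 ≈ 0.9369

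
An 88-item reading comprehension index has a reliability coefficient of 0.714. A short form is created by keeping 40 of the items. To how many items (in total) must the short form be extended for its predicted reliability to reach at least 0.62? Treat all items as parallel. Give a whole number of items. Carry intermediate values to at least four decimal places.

Short-form reliability: n = 40/88 = 0.4545; r_40 = n·r/(1+(n−1)r) ≈ 0.5315
Length factor from the short form to reach 0.62: n' = 0.62(1 − 0.5315) / [0.5315(1 − 0.62)] ≈ 1.4382
Total items = 1.4382 × 40 = 57.53, rounded up to 58.

58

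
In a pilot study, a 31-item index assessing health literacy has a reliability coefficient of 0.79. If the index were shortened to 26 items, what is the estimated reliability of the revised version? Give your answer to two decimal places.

The new length is 26/31 = 0.8387 times the old.
r_new = (0.8387 × 0.79) / (1 + (0.8387 − 1) × 0.79)
r_new = 0.6626 / 0.8726 ≈ 0.7593

0.76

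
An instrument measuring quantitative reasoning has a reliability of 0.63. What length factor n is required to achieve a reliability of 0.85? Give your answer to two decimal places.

n = [0.85 × 0.37] / [0.63 × 0.15]
n = 0.3145 / 0.0945 ≈ 3.3280

3.33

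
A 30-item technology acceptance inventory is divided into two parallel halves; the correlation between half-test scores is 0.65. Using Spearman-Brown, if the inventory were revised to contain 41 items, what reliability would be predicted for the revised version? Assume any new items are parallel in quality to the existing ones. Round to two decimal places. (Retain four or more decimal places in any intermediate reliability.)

First correct the split-half correlation to full-test reliability: r_full = 2 × 0.65 / (1 + 0.65) ≈ 0.7879
Length factor from 30 to 41 items: n = 41/30 = 1.3667
r_new = n·r_full / (1 + (n − 1)·r_full) = 1.0768 / 1.2889 ≈ 0.8354

0.84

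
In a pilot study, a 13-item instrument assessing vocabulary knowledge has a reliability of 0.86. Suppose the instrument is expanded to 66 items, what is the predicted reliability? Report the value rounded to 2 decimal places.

Length ratio n = 66/13 = 5.0769
Apply the Spearman-Brown prophecy formula, r' = nr / [1 + (n − 1)r]:
r_new = (5.0769 × 0.86) / (1 + (5.0769 − 1) × 0.86)
r_new = 4.3661 / 4.5061 ≈ 0.9689

0.97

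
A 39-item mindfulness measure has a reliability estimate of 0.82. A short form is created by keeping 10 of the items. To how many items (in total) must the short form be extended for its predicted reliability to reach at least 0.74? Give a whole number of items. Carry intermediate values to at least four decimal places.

25

Short-form reliability: n = 10/39 = 0.2564; r_10 = n·r/(1+(n−1)r) ≈ 0.5388
Length factor from the short form to reach 0.74: n' = 0.74(1 − 0.5388) / [0.5388(1 − 0.74)] ≈ 2.4362
Total items = 2.4362 × 10 = 24.36, rounded up to 25.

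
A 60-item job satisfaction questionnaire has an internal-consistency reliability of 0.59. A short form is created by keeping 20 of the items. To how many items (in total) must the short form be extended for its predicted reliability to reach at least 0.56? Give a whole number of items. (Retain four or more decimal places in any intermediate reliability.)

54

Short-form reliability: n = 20/60 = 0.3333; r_20 = n·r/(1+(n−1)r) ≈ 0.3242
Length factor from the short form to reach 0.56: n' = 0.56(1 − 0.3242) / [0.3242(1 − 0.56)] ≈ 2.6530
Total items = 2.6530 × 20 = 53.06, rounded up to 54.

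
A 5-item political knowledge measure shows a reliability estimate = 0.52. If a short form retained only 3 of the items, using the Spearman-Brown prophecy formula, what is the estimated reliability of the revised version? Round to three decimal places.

0.394

The new length is 3/5 = 0.6 times the old.
Spearman-Brown: r_new = n·r / (1 + (n − 1)·r)
r_new = (0.6 × 0.52) / (1 + (0.6 − 1) × 0.52)
     = 0.3120 / 0.7920 = 0.3939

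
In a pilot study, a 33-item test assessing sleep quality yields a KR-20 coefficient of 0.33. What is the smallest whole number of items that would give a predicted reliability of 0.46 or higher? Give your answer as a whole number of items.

n = 0.46 × (1 − 0.33) / [ 0.33 × (1 − 0.46) ]
  = 0.3082 / 0.1782 = 1.7295
Items needed = n × 33 = 1.7295 × 33 ≈ 57.07 → round up to 58

58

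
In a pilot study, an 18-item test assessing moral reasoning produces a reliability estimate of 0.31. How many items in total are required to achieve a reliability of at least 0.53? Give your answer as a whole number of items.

Rearranging the Spearman-Brown formula for n,
n = r*(1 − r) / [ r (1 − r*) ]
n = 0.53 × (1 − 0.31) / [ 0.31 × (1 − 0.53) ]
n = 0.3657 / 0.1457 ≈ 2.5100
Items needed = n × 18 = 2.5100 × 18 ≈ 45.18 → round up to 46

46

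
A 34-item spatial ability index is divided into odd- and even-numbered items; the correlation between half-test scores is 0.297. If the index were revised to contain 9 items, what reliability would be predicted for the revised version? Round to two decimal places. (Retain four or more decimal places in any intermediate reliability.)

0.18

First correct the split-half correlation to full-test reliability: r_full = 2 × 0.297 / (1 + 0.297) ≈ 0.4580
Then adjust to 9 items: n = 9/34 = 0.2647
r_new = n·r_full / (1 + (n − 1)·r_full) = 0.1212 / 0.6632 ≈ 0.1828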